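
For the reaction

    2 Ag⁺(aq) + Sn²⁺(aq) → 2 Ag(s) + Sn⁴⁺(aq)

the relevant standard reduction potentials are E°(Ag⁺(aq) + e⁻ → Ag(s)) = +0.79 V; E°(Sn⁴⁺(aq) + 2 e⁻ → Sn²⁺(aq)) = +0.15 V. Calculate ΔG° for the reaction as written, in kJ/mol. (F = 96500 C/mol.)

In the reaction as written Ag⁺(aq) is reduced, so the Ag⁺/Ag couple is the cathode and Sn⁴⁺/Sn²⁺ is the anode.
E°cell = +0.79 − (+0.15) = +0.64 V; balancing electrons gives n = 2.
ΔG° = −nFE°cell = −(2)(96500)(+0.64) J/mol = −124 kJ/mol.

−124 kJ/mol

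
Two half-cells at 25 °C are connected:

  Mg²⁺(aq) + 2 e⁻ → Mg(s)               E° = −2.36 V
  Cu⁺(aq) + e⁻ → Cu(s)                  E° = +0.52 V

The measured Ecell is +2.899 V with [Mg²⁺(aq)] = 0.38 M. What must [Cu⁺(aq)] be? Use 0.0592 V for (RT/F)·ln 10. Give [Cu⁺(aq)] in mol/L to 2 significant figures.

Cu⁺/Cu is the cathode (higher E°); E°cell = +0.52 − (−2.36) = +2.88 V with n = 2.
From the Nernst equation, log Q = n(E° − E)/0.0592 = 2·(+2.88 − (+2.899))/0.0592 = −0.642.
The balanced reaction is 2 Cu⁺(aq) + Mg(s) → 2 Cu(s) + Mg²⁺(aq), so Q = [Mg²⁺(aq)] / [Cu⁺(aq)]^2.
Substituting the known concentrations and solving, log [Cu⁺(aq)] = 0.111 and [Cu⁺(aq)] = 1.3 M.

1.3 M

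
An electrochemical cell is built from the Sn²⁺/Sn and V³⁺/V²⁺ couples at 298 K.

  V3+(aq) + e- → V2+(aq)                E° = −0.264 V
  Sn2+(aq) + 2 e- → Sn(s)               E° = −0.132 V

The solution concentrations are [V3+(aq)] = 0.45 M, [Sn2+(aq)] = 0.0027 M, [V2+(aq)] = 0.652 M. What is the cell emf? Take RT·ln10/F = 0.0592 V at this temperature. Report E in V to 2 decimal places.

Since E°(Sn²⁺/Sn) > E°(V³⁺/V²⁺), Sn²⁺/Sn serves as the cathode.
E°cell = −0.132 − (−0.264) = +0.132 V, with n = 2 electrons transferred.
Balancing gives Sn2+(aq) + 2 V2+(aq) → Sn(s) + 2 V3+(aq); hence Q = [V3+(aq)]^2 / ([Sn2+(aq)]·[V2+(aq)]^2) = 176 (log Q = 2.247).
By the Nernst equation, E = +0.132 − (0.0592/2)·(2.247) = +0.07 V.

+0.07 V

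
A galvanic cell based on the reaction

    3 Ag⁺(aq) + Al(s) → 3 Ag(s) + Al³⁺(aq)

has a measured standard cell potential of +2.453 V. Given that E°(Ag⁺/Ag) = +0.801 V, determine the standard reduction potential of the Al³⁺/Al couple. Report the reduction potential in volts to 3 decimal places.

In the reaction as written the Ag⁺/Ag couple is reduced (cathode) and Al³⁺/Al is oxidized (anode), so E°cell = E°(Ag⁺/Ag) − E°(Al³⁺/Al).
E°(Al³⁺/Al) = E°(cathode) − E°cell = +0.801 − (+2.453) = −1.652 V.

−1.652 V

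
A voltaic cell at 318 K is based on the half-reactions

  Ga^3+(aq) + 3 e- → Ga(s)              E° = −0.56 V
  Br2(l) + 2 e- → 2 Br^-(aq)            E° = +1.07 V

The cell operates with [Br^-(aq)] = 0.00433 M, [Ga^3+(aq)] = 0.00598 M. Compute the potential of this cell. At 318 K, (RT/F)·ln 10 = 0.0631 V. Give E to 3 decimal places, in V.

+1.826 V

Since E°(Br₂/Br⁻) > E°(Ga³⁺/Ga), Br₂/Br⁻ serves as the cathode.
The standard potential is +1.07 − (−0.56) = +1.63 V and the balanced reaction transfers n = 6 electrons.
For the overall reaction 3 Br2(l) + 2 Ga(s) → 6 Br^-(aq) + 2 Ga^3+(aq), Q = [Br^-(aq)]^6·[Ga^3+(aq)]^2 = 2.36×10^−19, giving log Q = −18.628.
Applying E = E° − (RT ln10/nF)·log Q gives +1.63 − (0.0631/6)(−18.628) = +1.826 V.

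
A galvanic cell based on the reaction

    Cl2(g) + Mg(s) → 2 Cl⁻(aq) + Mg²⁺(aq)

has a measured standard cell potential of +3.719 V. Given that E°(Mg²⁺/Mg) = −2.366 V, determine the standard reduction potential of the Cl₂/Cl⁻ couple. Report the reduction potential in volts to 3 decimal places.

+1.353 V

In the reaction as written the Cl₂/Cl⁻ couple is reduced (cathode) and Mg²⁺/Mg is oxidized (anode), so E°cell = E°(Cl₂/Cl⁻) − E°(Mg²⁺/Mg).
E°(Cl₂/Cl⁻) = E°cell + E°(anode) = +3.719 + (−2.366) = +1.353 V.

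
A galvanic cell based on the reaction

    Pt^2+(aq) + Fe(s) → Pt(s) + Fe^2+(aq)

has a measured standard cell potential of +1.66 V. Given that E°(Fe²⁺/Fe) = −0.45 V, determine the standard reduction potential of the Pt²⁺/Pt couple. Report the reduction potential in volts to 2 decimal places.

+1.21 V

In the reaction as written the Pt²⁺/Pt couple is reduced (cathode) and Fe²⁺/Fe is oxidized (anode), so E°cell = E°(Pt²⁺/Pt) − E°(Fe²⁺/Fe).
E°(Pt²⁺/Pt) = E°cell + E°(anode) = +1.66 + (−0.45) = +1.21 V.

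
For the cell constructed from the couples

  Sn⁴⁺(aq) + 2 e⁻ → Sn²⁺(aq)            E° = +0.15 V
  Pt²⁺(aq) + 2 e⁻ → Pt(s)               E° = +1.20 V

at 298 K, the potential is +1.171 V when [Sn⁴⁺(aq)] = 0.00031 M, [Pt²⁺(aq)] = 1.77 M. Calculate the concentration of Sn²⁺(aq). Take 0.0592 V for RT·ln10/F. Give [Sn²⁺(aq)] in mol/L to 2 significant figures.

Pt²⁺/Pt is the cathode (higher E°); E°cell = +1.20 − (+0.15) = +1.05 V with n = 2.
Rearranging E = E° − (0.0592/n)·log Q gives log Q = 2(+1.05 − (+1.171))/0.0592 = −4.088.
The balanced reaction is Pt²⁺(aq) + Sn²⁺(aq) → Pt(s) + Sn⁴⁺(aq), so Q = [Sn⁴⁺(aq)] / ([Pt²⁺(aq)]·[Sn²⁺(aq)]).
Isolating [Sn²⁺(aq)] in Q = 10^{−4.088} yields log [Sn²⁺(aq)] = 0.331, i.e. 2.1 M.

2.1 M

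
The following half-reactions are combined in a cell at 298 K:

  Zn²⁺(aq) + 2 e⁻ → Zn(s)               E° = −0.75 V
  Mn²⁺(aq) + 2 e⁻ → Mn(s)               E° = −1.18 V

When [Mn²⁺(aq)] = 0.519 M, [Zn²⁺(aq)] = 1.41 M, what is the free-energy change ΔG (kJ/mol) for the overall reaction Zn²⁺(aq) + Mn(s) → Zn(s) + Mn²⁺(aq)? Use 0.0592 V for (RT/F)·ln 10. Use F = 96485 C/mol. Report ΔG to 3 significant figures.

With Zn²⁺/Zn reduced at the cathode, E°cell = −0.75 − (−1.18) = +0.43 V and n = 2.
Here Q = [Mn²⁺(aq)] / [Zn²⁺(aq)] = 0.368 (log Q = −0.434), giving E = +0.43 − (0.0592/2)·(−0.434) = +0.4428 V.
Finally ΔG = −nFE = −(2)(96485 C/mol)(+0.4428 V) = −85.4 kJ/mol.

−85.4 kJ/mol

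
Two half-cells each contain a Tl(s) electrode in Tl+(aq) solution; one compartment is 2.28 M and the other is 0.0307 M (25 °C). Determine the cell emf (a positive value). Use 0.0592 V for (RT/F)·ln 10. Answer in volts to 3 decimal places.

0.111 V

For a concentration cell E°cell = 0, since both electrodes use the same couple.
The compartment with the higher Tl+(aq) concentration (2.28 M) acts as the cathode; ions are reduced there and produced at the dilute (0.0307 M) anode.
With n = 1, Ecell = −(0.0592/1)·log([dilute]/[conc]) = −(0.0592/1)·log(0.0307/2.28) = +0.111 V.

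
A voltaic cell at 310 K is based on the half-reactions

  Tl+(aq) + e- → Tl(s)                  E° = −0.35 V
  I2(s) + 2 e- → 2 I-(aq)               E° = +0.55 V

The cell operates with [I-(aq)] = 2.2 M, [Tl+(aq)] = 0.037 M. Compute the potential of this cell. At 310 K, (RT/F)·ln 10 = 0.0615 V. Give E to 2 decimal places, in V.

The I₂/I⁻ couple has the more positive E°, so it is the cathode; Tl⁺/Tl is the anode.
The standard potential is +0.55 − (−0.35) = +0.90 V and the balanced reaction transfers n = 2 electrons.
Balancing gives I2(s) + 2 Tl(s) → 2 I-(aq) + 2 Tl+(aq); hence Q = [I-(aq)]^2·[Tl+(aq)]^2 = 0.00663 (log Q = −2.179).
By the Nernst equation, E = +0.90 − (0.0615/2)·(−2.179) = +0.97 V.

+0.97 V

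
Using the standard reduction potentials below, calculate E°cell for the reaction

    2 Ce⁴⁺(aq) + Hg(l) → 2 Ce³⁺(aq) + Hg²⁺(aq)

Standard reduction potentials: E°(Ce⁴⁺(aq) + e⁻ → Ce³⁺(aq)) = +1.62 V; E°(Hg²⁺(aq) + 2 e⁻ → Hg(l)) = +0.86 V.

+0.76 V

Ce⁴⁺(aq) gains electrons, so the Ce⁴⁺/Ce³⁺ couple is the cathode; the Hg²⁺/Hg couple is the anode.
E°cell = E°(cathode) − E°(anode) = +1.62 − (+0.86) = +0.76 V.
The positive value indicates the reaction is spontaneous as written.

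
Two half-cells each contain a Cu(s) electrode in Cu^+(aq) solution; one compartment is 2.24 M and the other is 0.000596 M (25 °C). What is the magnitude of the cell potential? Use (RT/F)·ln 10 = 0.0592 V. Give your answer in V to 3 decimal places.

0.212 V

For a concentration cell E°cell = 0, since both electrodes use the same couple.
The compartment with the higher Cu^+(aq) concentration (2.24 M) acts as the cathode; ions are reduced there and produced at the dilute (0.000596 M) anode.
With n = 1, Ecell = −(0.0592/1)·log([dilute]/[conc]) = −(0.0592/1)·log(0.000596/2.24) = +0.212 V.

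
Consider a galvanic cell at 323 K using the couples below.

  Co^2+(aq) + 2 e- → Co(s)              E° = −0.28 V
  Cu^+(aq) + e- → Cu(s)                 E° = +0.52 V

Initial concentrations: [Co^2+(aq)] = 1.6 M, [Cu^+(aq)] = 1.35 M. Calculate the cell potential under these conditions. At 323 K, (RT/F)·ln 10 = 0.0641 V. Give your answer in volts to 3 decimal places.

+0.802 V

Since E°(Cu⁺/Cu) > E°(Co²⁺/Co), Cu⁺/Cu serves as the cathode.
The standard potential is +0.52 − (−0.28) = +0.80 V and the balanced reaction transfers n = 2 electrons.
For the overall reaction 2 Cu^+(aq) + Co(s) → 2 Cu(s) + Co^2+(aq), Q = [Co^2+(aq)] / [Cu^+(aq)]^2 = 0.878, giving log Q = −0.057.
Applying E = E° − (RT ln10/nF)·log Q gives +0.80 − (0.0641/2)(−0.057) = +0.802 V.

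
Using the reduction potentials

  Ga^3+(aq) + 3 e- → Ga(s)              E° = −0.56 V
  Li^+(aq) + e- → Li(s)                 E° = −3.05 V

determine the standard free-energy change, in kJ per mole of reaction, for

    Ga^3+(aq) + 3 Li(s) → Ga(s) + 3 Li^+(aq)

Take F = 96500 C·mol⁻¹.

In the reaction as written Ga^3+(aq) is reduced, so the Ga³⁺/Ga couple is the cathode and Li⁺/Li is the anode.
E°cell = −0.56 − (−3.05) = +2.49 V; balancing electrons gives n = 3.
ΔG° = −nFE°cell = −(3)(96500)(+2.49) J/mol = −721 kJ/mol.

−721 kJ/mol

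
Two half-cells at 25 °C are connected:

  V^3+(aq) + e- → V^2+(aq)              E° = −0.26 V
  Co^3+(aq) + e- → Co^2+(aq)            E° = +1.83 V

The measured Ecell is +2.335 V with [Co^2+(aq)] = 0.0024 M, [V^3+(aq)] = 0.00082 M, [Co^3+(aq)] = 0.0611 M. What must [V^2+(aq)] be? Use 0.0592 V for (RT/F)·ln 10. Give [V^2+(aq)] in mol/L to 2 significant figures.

Co³⁺/Co²⁺ is the cathode (higher E°); E°cell = +1.83 − (−0.26) = +2.09 V with n = 1.
From the Nernst equation, log Q = n(E° − E)/0.0592 = 1·(+2.09 − (+2.335))/0.0592 = −4.139.
Balancing electrons gives Co^3+(aq) + V^2+(aq) → Co^2+(aq) + V^3+(aq); thus Q = ([Co^2+(aq)]·[V^3+(aq)]) / ([Co^3+(aq)]·[V^2+(aq)]).
Isolating [V^2+(aq)] in Q = 10^{−4.139} yields log [V^2+(aq)] = −0.353, i.e. 0.44 M.

0.44 M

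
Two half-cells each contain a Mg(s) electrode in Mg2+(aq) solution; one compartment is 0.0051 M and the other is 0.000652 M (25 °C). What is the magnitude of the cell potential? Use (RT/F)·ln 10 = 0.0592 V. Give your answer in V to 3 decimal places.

0.026 V

For a concentration cell E°cell = 0, since both electrodes use the same couple.
The compartment with the higher Mg2+(aq) concentration (0.0051 M) acts as the cathode; ions are reduced there and produced at the dilute (0.000652 M) anode.
With n = 2, Ecell = −(0.0592/2)·log([dilute]/[conc]) = −(0.0592/2)·log(0.000652/0.0051) = +0.026 V.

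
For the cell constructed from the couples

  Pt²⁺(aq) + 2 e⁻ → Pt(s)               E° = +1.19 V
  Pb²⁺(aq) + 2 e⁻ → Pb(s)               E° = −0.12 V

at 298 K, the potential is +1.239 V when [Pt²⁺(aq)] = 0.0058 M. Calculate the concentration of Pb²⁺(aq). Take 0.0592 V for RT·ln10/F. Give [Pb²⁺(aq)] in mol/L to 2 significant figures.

The Pt²⁺/Pt couple has the larger reduction potential, so it is the cathode: E°cell = +1.19 − (−0.12) = +1.31 V and n = 2.
From the Nernst equation, log Q = n(E° − E)/0.0592 = 2·(+1.31 − (+1.239))/0.0592 = 2.399.
For Pt²⁺(aq) + Pb(s) → Pt(s) + Pb²⁺(aq), the reaction quotient is Q = [Pb²⁺(aq)] / [Pt²⁺(aq)].
Isolating [Pb²⁺(aq)] in Q = 10^{2.399} yields log [Pb²⁺(aq)] = 0.162, i.e. 1.5 M.

1.5 M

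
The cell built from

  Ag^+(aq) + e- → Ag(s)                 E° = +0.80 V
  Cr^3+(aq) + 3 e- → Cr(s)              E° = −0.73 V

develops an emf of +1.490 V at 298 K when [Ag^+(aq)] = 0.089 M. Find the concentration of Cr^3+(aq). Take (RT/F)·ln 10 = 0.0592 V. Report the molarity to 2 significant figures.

0.075 M

The Ag⁺/Ag couple has the larger reduction potential, so it is the cathode: E°cell = +0.80 − (−0.73) = +1.53 V and n = 3.
Since E = E° − (0.0592/n)·log Q, log Q = n(E° − E)/0.0592 = 2.027.
For 3 Ag^+(aq) + Cr(s) → 3 Ag(s) + Cr^3+(aq), the reaction quotient is Q = [Cr^3+(aq)] / [Ag^+(aq)]^3.
Solving for the unknown gives log [Cr^3+(aq)] = −1.125, so [Cr^3+(aq)] ≈ 0.075 M.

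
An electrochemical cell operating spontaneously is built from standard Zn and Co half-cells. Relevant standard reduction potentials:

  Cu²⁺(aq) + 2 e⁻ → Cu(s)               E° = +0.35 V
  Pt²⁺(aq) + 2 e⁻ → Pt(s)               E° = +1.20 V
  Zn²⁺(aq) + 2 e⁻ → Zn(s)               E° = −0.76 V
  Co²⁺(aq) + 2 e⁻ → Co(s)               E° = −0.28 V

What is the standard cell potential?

Of the two couples in this cell, the one with the more positive reduction potential is reduced at the cathode: here that is Co²⁺/Co (−0.28 V); Zn²⁺/Zn (−0.76 V) is the anode.
E°cell = E°(cathode) − E°(anode) = −0.28 − (−0.76) = +0.48 V.

+0.48 V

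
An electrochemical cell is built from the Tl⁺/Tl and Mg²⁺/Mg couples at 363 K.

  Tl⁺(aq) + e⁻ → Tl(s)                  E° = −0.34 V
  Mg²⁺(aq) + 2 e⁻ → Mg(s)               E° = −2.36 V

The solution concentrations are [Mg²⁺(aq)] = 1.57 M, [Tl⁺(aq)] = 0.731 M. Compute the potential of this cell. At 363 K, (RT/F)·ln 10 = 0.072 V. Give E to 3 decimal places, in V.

+2.003 V

Since E°(Tl⁺/Tl) > E°(Mg²⁺/Mg), Tl⁺/Tl serves as the cathode.
The standard potential is −0.34 − (−2.36) = +2.02 V and the balanced reaction transfers n = 2 electrons.
For the overall reaction 2 Tl⁺(aq) + Mg(s) → 2 Tl(s) + Mg²⁺(aq), Q = [Mg²⁺(aq)] / [Tl⁺(aq)]^2 = 2.94, giving log Q = 0.468.
E = E° − (0.072/n)·log Q = +2.02 − (0.072/2)(0.468) = +2.003 V.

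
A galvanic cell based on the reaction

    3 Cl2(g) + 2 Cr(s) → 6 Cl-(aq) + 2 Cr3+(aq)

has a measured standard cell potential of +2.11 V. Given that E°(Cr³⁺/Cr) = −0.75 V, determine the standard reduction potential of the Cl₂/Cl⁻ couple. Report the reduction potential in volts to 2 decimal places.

+1.36 V

In the reaction as written the Cl₂/Cl⁻ couple is reduced (cathode) and Cr³⁺/Cr is oxidized (anode), so E°cell = E°(Cl₂/Cl⁻) − E°(Cr³⁺/Cr).
E°(Cl₂/Cl⁻) = E°cell + E°(anode) = +2.11 + (−0.75) = +1.36 V.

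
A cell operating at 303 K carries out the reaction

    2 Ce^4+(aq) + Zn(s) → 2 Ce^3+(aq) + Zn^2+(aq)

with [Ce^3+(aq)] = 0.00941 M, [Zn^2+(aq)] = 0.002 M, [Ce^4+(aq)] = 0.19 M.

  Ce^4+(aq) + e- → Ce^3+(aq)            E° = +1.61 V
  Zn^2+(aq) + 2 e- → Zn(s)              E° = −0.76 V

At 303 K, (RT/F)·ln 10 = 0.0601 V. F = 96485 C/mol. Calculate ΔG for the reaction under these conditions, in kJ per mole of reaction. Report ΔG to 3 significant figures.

With Ce⁴⁺/Ce³⁺ reduced at the cathode, E°cell = +1.61 − (−0.76) = +2.37 V and n = 2.
Q = ([Ce^3+(aq)]^2·[Zn^2+(aq)]) / [Ce^4+(aq)]^2 = 4.91×10^−6, so log Q = −5.309 and E = +2.37 − (0.0601/2)(−5.309) = +2.5295 V.
Finally ΔG = −nFE = −(2)(96485 C/mol)(+2.5295 V) = −488 kJ/mol.

−488 kJ/mol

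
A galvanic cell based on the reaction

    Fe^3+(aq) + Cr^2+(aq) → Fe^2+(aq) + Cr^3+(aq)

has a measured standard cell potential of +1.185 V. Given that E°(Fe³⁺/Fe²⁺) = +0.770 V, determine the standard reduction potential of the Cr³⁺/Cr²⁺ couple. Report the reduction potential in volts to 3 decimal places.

In the reaction as written the Fe³⁺/Fe²⁺ couple is reduced (cathode) and Cr³⁺/Cr²⁺ is oxidized (anode), so E°cell = E°(Fe³⁺/Fe²⁺) − E°(Cr³⁺/Cr²⁺).
E°(Cr³⁺/Cr²⁺) = E°(cathode) − E°cell = +0.770 − (+1.185) = −0.415 V.

−0.415 V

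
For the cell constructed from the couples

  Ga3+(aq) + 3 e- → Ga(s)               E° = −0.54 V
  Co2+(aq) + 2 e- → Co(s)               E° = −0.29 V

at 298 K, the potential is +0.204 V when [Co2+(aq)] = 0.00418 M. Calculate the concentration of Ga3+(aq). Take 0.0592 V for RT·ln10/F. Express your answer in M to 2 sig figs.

0.058 M

Co²⁺/Co is the cathode (higher E°); E°cell = −0.29 − (−0.54) = +0.25 V with n = 6.
From the Nernst equation, log Q = n(E° − E)/0.0592 = 6·(+0.25 − (+0.204))/0.0592 = 4.662.
Balancing electrons gives 3 Co2+(aq) + 2 Ga(s) → 3 Co(s) + 2 Ga3+(aq); thus Q = [Ga3+(aq)]^2 / [Co2+(aq)]^3.
Substituting the known concentrations and solving, log [Ga3+(aq)] = −1.237 and [Ga3+(aq)] = 0.058 M.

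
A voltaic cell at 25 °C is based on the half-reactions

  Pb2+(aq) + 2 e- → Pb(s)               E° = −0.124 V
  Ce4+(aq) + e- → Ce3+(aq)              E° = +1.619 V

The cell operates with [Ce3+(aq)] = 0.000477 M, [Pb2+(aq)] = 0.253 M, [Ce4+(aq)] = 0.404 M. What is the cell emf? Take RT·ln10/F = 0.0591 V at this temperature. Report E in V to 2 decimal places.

+1.93 V

The Ce⁴⁺/Ce³⁺ couple has the more positive E°, so it is the cathode; Pb²⁺/Pb is the anode.
E°cell = E°cat − E°an = +1.619 − (−0.124) = +1.743 V; n = 2.
Balancing gives 2 Ce4+(aq) + Pb(s) → 2 Ce3+(aq) + Pb2+(aq); hence Q = ([Ce3+(aq)]^2·[Pb2+(aq)]) / [Ce4+(aq)]^2 = 3.53×10^−7 (log Q = −6.453).
By the Nernst equation, E = +1.743 − (0.0591/2)·(−6.453) = +1.93 V.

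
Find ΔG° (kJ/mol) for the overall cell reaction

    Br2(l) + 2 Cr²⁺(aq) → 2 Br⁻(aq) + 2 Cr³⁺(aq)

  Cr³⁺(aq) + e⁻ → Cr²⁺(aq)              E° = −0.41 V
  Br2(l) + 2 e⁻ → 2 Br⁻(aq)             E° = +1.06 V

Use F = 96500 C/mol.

−284 kJ/mol

In the reaction as written Br2(l) is reduced, so the Br₂/Br⁻ couple is the cathode and Cr³⁺/Cr²⁺ is the anode.
E°cell = +1.06 − (−0.41) = +1.47 V; balancing electrons gives n = 2.
ΔG° = −nFE°cell = −(2)(96500)(+1.47) J/mol = −284 kJ/mol.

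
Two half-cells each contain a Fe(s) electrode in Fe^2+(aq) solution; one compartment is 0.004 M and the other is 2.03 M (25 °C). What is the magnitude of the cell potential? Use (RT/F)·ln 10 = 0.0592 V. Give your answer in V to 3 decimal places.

For a concentration cell E°cell = 0, since both electrodes use the same couple.
The compartment with the higher Fe^2+(aq) concentration (2.03 M) acts as the cathode; ions are reduced there and produced at the dilute (0.004 M) anode.
With n = 2, Ecell = −(0.0592/2)·log([dilute]/[conc]) = −(0.0592/2)·log(0.004/2.03) = +0.080 V.

0.080 V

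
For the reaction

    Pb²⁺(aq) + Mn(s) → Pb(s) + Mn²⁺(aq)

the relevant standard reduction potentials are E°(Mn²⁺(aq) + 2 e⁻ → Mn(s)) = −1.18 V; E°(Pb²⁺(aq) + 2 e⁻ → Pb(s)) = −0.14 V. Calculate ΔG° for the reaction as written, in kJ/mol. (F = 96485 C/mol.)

In the reaction as written Pb²⁺(aq) is reduced, so the Pb²⁺/Pb couple is the cathode and Mn²⁺/Mn is the anode.
E°cell = −0.14 − (−1.18) = +1.04 V; balancing electrons gives n = 2.
ΔG° = −nFE°cell = −(2)(96485)(+1.04) J/mol = −201 kJ/mol.

−201 kJ/mol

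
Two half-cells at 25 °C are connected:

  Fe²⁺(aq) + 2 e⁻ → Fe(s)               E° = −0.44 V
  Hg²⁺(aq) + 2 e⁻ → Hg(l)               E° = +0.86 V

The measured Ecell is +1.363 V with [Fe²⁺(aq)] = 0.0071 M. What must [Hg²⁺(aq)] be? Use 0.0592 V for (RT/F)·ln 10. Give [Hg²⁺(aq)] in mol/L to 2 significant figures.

Hg²⁺/Hg is the cathode (higher E°); E°cell = +0.86 − (−0.44) = +1.30 V with n = 2.
From the Nernst equation, log Q = n(E° − E)/0.0592 = 2·(+1.30 − (+1.363))/0.0592 = −2.128.
The balanced reaction is Hg²⁺(aq) + Fe(s) → Hg(l) + Fe²⁺(aq), so Q = [Fe²⁺(aq)] / [Hg²⁺(aq)].
Substituting the known concentrations and solving, log [Hg²⁺(aq)] = −0.021 and [Hg²⁺(aq)] = 0.95 M.

0.95 M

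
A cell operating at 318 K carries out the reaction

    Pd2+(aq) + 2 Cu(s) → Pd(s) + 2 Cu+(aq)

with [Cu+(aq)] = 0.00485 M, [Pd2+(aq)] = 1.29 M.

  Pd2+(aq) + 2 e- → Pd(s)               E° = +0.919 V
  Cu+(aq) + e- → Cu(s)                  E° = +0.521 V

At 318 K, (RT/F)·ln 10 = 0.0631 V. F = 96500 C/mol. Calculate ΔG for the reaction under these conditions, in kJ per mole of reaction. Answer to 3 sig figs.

The standard cell potential is +0.919 − (+0.521) = +0.398 V, with n = 2 electrons in the balanced equation.
Q = [Cu+(aq)]^2 / [Pd2+(aq)] = 1.82×10^−5, so log Q = −4.739 and E = +0.398 − (0.0631/2)(−4.739) = +0.5475 V.
Then ΔG = −nFE = −2 × 96500 × +0.5475 J/mol = −106 kJ/mol.

−106 kJ/mol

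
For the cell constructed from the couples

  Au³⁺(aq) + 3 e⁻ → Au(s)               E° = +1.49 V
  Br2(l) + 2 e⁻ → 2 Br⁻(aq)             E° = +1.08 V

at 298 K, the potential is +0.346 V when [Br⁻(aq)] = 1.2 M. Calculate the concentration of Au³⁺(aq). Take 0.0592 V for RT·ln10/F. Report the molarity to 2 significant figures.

0.00033 M

The Au³⁺/Au couple has the larger reduction potential, so it is the cathode: E°cell = +1.49 − (+1.08) = +0.41 V and n = 6.
Since E = E° − (0.0592/n)·log Q, log Q = n(E° − E)/0.0592 = 6.486.
For 2 Au³⁺(aq) + 6 Br⁻(aq) → 2 Au(s) + 3 Br2(l), the reaction quotient is Q = 1 / ([Au³⁺(aq)]^2·[Br⁻(aq)]^6).
Substituting the known concentrations and solving, log [Au³⁺(aq)] = −3.481 and [Au³⁺(aq)] = 0.00033 M.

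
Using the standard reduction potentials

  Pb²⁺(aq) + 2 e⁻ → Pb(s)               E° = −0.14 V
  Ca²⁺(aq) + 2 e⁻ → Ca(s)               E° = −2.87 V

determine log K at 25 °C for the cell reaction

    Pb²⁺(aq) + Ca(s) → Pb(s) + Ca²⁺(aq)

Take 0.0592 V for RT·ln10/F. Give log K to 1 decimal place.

The Pb²⁺/Pb couple is reduced (cathode); E°cell = −0.14 − (−2.87) = +2.73 V with n = 2.
At equilibrium E = 0, so log K = nE°cell / 0.0592 = (2)(+2.73) / 0.0592 = 92.2.

log K = 92.2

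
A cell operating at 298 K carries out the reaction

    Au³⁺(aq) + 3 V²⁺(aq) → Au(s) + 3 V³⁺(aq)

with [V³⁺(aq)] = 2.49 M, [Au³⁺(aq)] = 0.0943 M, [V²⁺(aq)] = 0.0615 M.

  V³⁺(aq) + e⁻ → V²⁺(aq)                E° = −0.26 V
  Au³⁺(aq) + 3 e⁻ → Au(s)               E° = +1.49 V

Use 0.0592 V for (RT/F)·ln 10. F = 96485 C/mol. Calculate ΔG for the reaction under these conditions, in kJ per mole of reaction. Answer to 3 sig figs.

−473 kJ/mol

E°cell = +1.49 − (−0.26) = +1.75 V; the balanced reaction transfers n = 3 electrons.
The reaction quotient is [V³⁺(aq)]^3 / ([Au³⁺(aq)]·[V²⁺(aq)]^3) = 7.04×10^5; by Nernst, E = +1.75 − (0.0592/3)(5.847) = +1.6346 V.
Then ΔG = −nFE = −3 × 96485 × +1.6346 J/mol = −473 kJ/mol.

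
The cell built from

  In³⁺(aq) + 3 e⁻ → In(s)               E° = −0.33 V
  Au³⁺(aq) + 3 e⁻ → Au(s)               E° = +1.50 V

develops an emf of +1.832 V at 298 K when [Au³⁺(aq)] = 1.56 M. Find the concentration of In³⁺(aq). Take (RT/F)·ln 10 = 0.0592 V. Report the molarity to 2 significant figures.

With Au³⁺/Au at the cathode and In³⁺/In at the anode, E°cell = +1.50 − (−0.33) = +1.83 V (n = 3).
Since E = E° − (0.0592/n)·log Q, log Q = n(E° − E)/0.0592 = −0.101.
The balanced reaction is Au³⁺(aq) + In(s) → Au(s) + In³⁺(aq), so Q = [In³⁺(aq)] / [Au³⁺(aq)].
Isolating [In³⁺(aq)] in Q = 10^{−0.101} yields log [In³⁺(aq)] = 0.092, i.e. 1.2 M.

1.2 M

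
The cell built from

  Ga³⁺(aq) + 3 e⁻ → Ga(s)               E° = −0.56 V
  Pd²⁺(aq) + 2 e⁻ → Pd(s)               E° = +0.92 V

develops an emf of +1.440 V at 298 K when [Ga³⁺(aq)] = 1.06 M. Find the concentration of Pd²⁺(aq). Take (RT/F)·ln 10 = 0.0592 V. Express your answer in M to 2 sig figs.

0.046 M

The Pd²⁺/Pd couple has the larger reduction potential, so it is the cathode: E°cell = +0.92 − (−0.56) = +1.48 V and n = 6.
Since E = E° − (0.0592/n)·log Q, log Q = n(E° − E)/0.0592 = 4.054.
Balancing electrons gives 3 Pd²⁺(aq) + 2 Ga(s) → 3 Pd(s) + 2 Ga³⁺(aq); thus Q = [Ga³⁺(aq)]^2 / [Pd²⁺(aq)]^3.
Solving for the unknown gives log [Pd²⁺(aq)] = −1.334, so [Pd²⁺(aq)] ≈ 0.046 M.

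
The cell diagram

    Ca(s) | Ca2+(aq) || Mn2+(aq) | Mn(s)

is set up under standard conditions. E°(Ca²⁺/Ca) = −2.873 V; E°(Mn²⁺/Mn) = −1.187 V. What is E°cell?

By convention the left-hand electrode in cell notation is the anode (oxidation) and the right-hand electrode is the cathode (reduction).
E°cell = E°(right) − E°(left) = −1.187 − (−2.873) = +1.686 V.

+1.686 V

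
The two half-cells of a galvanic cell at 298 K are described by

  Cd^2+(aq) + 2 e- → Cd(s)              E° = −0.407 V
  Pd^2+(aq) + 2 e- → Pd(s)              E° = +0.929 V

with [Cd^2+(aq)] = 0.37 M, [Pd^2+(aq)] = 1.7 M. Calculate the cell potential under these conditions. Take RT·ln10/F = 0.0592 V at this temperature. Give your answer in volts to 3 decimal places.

+1.356 V

The Pd²⁺/Pd couple has the more positive E°, so it is the cathode; Cd²⁺/Cd is the anode.
The standard potential is +0.929 − (−0.407) = +1.336 V and the balanced reaction transfers n = 2 electrons.
Balancing gives Pd^2+(aq) + Cd(s) → Pd(s) + Cd^2+(aq); hence Q = [Cd^2+(aq)] / [Pd^2+(aq)] = 0.218 (log Q = −0.662).
Applying E = E° − (RT ln10/nF)·log Q gives +1.336 − (0.0592/2)(−0.662) = +1.356 V.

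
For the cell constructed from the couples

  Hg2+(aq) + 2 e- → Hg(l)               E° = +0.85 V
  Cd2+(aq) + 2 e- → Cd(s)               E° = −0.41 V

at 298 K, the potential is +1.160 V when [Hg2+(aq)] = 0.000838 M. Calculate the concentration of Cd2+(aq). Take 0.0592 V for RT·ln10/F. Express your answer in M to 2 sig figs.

The Hg²⁺/Hg couple has the larger reduction potential, so it is the cathode: E°cell = +0.85 − (−0.41) = +1.26 V and n = 2.
From the Nernst equation, log Q = n(E° − E)/0.0592 = 2·(+1.26 − (+1.160))/0.0592 = 3.378.
The balanced reaction is Hg2+(aq) + Cd(s) → Hg(l) + Cd2+(aq), so Q = [Cd2+(aq)] / [Hg2+(aq)].
Substituting the known concentrations and solving, log [Cd2+(aq)] = 0.301 and [Cd2+(aq)] = 2.0 M.

2.0 M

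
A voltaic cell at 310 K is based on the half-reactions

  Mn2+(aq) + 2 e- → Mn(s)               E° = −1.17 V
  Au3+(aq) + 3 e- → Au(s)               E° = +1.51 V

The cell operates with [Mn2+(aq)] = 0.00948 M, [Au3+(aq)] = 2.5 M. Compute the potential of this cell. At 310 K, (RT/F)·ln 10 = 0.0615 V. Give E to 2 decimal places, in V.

The Au³⁺/Au couple has the more positive E°, so it is the cathode; Mn²⁺/Mn is the anode.
E°cell = +1.51 − (−1.17) = +2.68 V, with n = 6 electrons transferred.
For the overall reaction 2 Au3+(aq) + 3 Mn(s) → 2 Au(s) + 3 Mn2+(aq), Q = [Mn2+(aq)]^3 / [Au3+(aq)]^2 = 1.36×10^−7, giving log Q = −6.865.
Applying E = E° − (RT ln10/nF)·log Q gives +2.68 − (0.0615/6)(−6.865) = +2.75 V.

+2.75 V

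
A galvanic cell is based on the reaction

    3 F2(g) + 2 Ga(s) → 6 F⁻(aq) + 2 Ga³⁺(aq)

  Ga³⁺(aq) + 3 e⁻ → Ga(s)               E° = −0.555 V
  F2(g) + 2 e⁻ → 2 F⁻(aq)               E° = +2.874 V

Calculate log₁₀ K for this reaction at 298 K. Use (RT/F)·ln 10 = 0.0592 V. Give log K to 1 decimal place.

log K = 347.5

The F₂/F⁻ couple is reduced (cathode); E°cell = +2.874 − (−0.555) = +3.429 V with n = 6.
At equilibrium E = 0, so log K = nE°cell / 0.0592 = (6)(+3.429) / 0.0592 = 347.5.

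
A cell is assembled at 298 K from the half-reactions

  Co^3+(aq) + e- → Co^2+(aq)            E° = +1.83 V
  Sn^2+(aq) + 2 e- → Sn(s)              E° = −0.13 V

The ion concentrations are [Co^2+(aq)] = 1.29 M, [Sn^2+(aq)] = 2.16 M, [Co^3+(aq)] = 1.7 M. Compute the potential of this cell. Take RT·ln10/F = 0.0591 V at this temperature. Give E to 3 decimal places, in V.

Since E°(Co³⁺/Co²⁺) > E°(Sn²⁺/Sn), Co³⁺/Co²⁺ serves as the cathode.
E°cell = E°cat − E°an = +1.83 − (−0.13) = +1.96 V; n = 2.
The balanced reaction is 2 Co^3+(aq) + Sn(s) → 2 Co^2+(aq) + Sn^2+(aq), so Q = ([Co^2+(aq)]^2·[Sn^2+(aq)]) / [Co^3+(aq)]^2 = 1.24 and log Q = 0.095.
Applying E = E° − (RT ln10/nF)·log Q gives +1.96 − (0.0591/2)(0.095) = +1.957 V.

+1.957 V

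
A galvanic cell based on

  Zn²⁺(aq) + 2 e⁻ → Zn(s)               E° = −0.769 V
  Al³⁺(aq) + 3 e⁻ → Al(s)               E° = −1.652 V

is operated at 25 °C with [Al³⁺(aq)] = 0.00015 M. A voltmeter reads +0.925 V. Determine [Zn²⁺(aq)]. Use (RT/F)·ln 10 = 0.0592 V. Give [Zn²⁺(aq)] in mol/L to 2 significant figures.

0.074 M

With Zn²⁺/Zn at the cathode and Al³⁺/Al at the anode, E°cell = −0.769 − (−1.652) = +0.883 V (n = 6).
Since E = E° − (0.0592/n)·log Q, log Q = n(E° − E)/0.0592 = −4.257.
Balancing electrons gives 3 Zn²⁺(aq) + 2 Al(s) → 3 Zn(s) + 2 Al³⁺(aq); thus Q = [Al³⁺(aq)]^2 / [Zn²⁺(aq)]^3.
Substituting the known concentrations and solving, log [Zn²⁺(aq)] = −1.130 and [Zn²⁺(aq)] = 0.074 M.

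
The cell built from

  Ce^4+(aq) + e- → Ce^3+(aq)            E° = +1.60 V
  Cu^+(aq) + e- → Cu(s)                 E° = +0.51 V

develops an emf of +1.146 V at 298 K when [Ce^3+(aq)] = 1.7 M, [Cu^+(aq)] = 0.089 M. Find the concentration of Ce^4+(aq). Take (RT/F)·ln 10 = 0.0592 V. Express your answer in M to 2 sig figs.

1.3 M

With Ce⁴⁺/Ce³⁺ at the cathode and Cu⁺/Cu at the anode, E°cell = +1.60 − (+0.51) = +1.09 V (n = 1).
From the Nernst equation, log Q = n(E° − E)/0.0592 = 1·(+1.09 − (+1.146))/0.0592 = −0.946.
Balancing electrons gives Ce^4+(aq) + Cu(s) → Ce^3+(aq) + Cu^+(aq); thus Q = ([Ce^3+(aq)]·[Cu^+(aq)]) / [Ce^4+(aq)].
Substituting the known concentrations and solving, log [Ce^4+(aq)] = 0.126 and [Ce^4+(aq)] = 1.3 M.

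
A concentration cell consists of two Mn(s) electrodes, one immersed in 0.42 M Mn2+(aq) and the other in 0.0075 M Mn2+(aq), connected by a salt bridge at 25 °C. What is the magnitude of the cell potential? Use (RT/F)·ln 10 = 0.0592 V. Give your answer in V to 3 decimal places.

For a concentration cell E°cell = 0, since both electrodes use the same couple.
The compartment with the higher Mn2+(aq) concentration (0.42 M) acts as the cathode; ions are reduced there and produced at the dilute (0.0075 M) anode.
With n = 2, Ecell = −(0.0592/2)·log([dilute]/[conc]) = −(0.0592/2)·log(0.0075/0.42) = +0.052 V.

0.052 V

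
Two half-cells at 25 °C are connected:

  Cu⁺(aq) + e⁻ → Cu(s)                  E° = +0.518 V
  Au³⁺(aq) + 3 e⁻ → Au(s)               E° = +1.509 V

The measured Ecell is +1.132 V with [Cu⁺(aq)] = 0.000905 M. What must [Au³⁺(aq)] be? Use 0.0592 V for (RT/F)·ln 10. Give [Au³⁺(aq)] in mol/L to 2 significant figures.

The Au³⁺/Au couple has the larger reduction potential, so it is the cathode: E°cell = +1.509 − (+0.518) = +0.991 V and n = 3.
From the Nernst equation, log Q = n(E° − E)/0.0592 = 3·(+0.991 − (+1.132))/0.0592 = −7.145.
Balancing electrons gives Au³⁺(aq) + 3 Cu(s) → Au(s) + 3 Cu⁺(aq); thus Q = [Cu⁺(aq)]^3 / [Au³⁺(aq)].
Substituting the known concentrations and solving, log [Au³⁺(aq)] = −1.985 and [Au³⁺(aq)] = 0.010 M.

0.010 M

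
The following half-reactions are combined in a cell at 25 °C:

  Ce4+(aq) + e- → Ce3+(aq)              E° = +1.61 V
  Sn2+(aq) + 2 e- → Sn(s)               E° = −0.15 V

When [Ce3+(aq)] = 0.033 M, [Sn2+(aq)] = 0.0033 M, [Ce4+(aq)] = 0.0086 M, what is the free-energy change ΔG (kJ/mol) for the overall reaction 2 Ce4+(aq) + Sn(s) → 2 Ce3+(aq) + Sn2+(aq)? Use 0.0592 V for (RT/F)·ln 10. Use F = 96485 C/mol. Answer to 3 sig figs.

−347 kJ/mol

The standard cell potential is +1.61 − (−0.15) = +1.76 V, with n = 2 electrons in the balanced equation.
Here Q = ([Ce3+(aq)]^2·[Sn2+(aq)]) / [Ce4+(aq)]^2 = 0.0486 (log Q = −1.313), giving E = +1.76 − (0.0592/2)·(−1.313) = +1.7989 V.
Then ΔG = −nFE = −2 × 96485 × +1.7989 J/mol = −347 kJ/mol.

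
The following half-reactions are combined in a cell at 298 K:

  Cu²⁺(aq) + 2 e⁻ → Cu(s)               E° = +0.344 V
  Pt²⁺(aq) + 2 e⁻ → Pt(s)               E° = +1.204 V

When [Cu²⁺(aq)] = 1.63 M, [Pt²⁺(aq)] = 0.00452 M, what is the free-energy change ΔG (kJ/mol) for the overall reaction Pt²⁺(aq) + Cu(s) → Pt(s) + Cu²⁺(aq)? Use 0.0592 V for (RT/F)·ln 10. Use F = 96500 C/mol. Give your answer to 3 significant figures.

−151 kJ/mol

The standard cell potential is +1.204 − (+0.344) = +0.860 V, with n = 2 electrons in the balanced equation.
Q = [Cu²⁺(aq)] / [Pt²⁺(aq)] = 361, so log Q = 2.557 and E = +0.860 − (0.0592/2)(2.557) = +0.7843 V.
ΔG = −nFE = −(2)(96500)(+0.7843) J/mol = −151 kJ/mol.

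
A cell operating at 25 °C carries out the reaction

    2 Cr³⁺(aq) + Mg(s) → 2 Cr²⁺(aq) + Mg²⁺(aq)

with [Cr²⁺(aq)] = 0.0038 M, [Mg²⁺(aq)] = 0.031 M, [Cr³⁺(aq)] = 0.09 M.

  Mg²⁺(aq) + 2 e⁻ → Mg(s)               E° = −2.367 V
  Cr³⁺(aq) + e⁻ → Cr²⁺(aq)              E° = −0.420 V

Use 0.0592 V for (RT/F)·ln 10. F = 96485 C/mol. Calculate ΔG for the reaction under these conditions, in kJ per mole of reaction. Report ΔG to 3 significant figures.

With Cr³⁺/Cr²⁺ reduced at the cathode, E°cell = −0.420 − (−2.367) = +1.947 V and n = 2.
The reaction quotient is ([Cr²⁺(aq)]^2·[Mg²⁺(aq)]) / [Cr³⁺(aq)]^2 = 5.53×10^−5; by Nernst, E = +1.947 − (0.0592/2)(−4.258) = +2.0730 V.
Finally ΔG = −nFE = −(2)(96485 C/mol)(+2.0730 V) = −400 kJ/mol.

−400 kJ/mol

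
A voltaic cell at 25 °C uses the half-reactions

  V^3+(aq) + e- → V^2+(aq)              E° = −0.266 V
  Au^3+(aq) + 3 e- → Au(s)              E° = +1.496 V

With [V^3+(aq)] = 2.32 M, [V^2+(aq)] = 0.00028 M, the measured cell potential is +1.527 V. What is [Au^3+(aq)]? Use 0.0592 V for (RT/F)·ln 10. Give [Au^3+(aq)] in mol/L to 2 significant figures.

With Au³⁺/Au at the cathode and V³⁺/V²⁺ at the anode, E°cell = +1.496 − (−0.266) = +1.762 V (n = 3).
From the Nernst equation, log Q = n(E° − E)/0.0592 = 3·(+1.762 − (+1.527))/0.0592 = 11.909.
The balanced reaction is Au^3+(aq) + 3 V^2+(aq) → Au(s) + 3 V^3+(aq), so Q = [V^3+(aq)]^3 / ([Au^3+(aq)]·[V^2+(aq)]^3).
Isolating [Au^3+(aq)] in Q = 10^{11.909} yields log [Au^3+(aq)] = −0.154, i.e. 0.70 M.

0.70 M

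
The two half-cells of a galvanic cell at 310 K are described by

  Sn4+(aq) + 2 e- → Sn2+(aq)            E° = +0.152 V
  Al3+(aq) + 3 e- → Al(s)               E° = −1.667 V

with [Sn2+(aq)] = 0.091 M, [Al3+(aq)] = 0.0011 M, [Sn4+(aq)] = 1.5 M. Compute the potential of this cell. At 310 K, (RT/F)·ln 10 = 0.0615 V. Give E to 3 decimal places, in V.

The Sn⁴⁺/Sn²⁺ couple has the more positive E°, so it is the cathode; Al³⁺/Al is the anode.
E°cell = +0.152 − (−1.667) = +1.819 V, with n = 6 electrons transferred.
For the overall reaction 3 Sn4+(aq) + 2 Al(s) → 3 Sn2+(aq) + 2 Al3+(aq), Q = ([Sn2+(aq)]^3·[Al3+(aq)]^2) / [Sn4+(aq)]^3 = 2.7×10^−10, giving log Q = −9.568.
Applying E = E° − (RT ln10/nF)·log Q gives +1.819 − (0.0615/6)(−9.568) = +1.917 V.

+1.917 V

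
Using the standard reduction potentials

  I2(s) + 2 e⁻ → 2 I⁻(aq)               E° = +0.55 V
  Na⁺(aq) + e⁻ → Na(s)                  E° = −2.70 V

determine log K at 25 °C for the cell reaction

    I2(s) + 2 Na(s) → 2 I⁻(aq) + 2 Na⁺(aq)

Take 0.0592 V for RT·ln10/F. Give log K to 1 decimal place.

The I₂/I⁻ couple is reduced (cathode); E°cell = +0.55 − (−2.70) = +3.25 V with n = 2.
At equilibrium E = 0, so log K = nE°cell / 0.0592 = (2)(+3.25) / 0.0592 = 109.8.

log K = 109.8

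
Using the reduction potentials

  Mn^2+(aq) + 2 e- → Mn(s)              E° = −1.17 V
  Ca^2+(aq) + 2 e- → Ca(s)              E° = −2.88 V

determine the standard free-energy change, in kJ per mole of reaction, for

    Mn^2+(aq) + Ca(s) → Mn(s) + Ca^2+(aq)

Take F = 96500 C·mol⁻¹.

−330 kJ/mol

In the reaction as written Mn^2+(aq) is reduced, so the Mn²⁺/Mn couple is the cathode and Ca²⁺/Ca is the anode.
E°cell = −1.17 − (−2.88) = +1.71 V; balancing electrons gives n = 2.
ΔG° = −nFE°cell = −(2)(96500)(+1.71) J/mol = −330 kJ/mol.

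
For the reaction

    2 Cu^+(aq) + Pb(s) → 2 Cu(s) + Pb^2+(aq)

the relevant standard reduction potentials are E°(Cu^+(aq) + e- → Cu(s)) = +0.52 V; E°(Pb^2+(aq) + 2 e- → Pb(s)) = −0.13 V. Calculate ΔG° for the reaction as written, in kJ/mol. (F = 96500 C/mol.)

−125 kJ/mol

In the reaction as written Cu^+(aq) is reduced, so the Cu⁺/Cu couple is the cathode and Pb²⁺/Pb is the anode.
E°cell = +0.52 − (−0.13) = +0.65 V; balancing electrons gives n = 2.
ΔG° = −nFE°cell = −(2)(96500)(+0.65) J/mol = −125 kJ/mol.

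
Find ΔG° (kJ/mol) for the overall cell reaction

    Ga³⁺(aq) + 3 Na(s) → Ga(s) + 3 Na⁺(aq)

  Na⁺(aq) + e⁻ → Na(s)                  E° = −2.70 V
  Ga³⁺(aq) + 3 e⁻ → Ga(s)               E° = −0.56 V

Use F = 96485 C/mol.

−619 kJ/mol

In the reaction as written Ga³⁺(aq) is reduced, so the Ga³⁺/Ga couple is the cathode and Na⁺/Na is the anode.
E°cell = −0.56 − (−2.70) = +2.14 V; balancing electrons gives n = 3.
ΔG° = −nFE°cell = −(3)(96485)(+2.14) J/mol = −619 kJ/mol.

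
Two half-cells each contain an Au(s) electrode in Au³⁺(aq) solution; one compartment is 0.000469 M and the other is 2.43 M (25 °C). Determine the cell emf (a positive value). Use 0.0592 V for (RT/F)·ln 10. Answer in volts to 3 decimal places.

For a concentration cell E°cell = 0, since both electrodes use the same couple.
The compartment with the higher Au³⁺(aq) concentration (2.43 M) acts as the cathode; ions are reduced there and produced at the dilute (0.000469 M) anode.
With n = 3, Ecell = −(0.0592/3)·log([dilute]/[conc]) = −(0.0592/3)·log(0.000469/2.43) = +0.073 V.

0.073 V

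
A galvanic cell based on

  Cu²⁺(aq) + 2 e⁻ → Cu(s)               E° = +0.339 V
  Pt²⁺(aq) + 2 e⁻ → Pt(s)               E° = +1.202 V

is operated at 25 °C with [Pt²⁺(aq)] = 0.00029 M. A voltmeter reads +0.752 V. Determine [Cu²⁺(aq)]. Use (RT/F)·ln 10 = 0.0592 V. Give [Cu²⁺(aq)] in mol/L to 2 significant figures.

With Pt²⁺/Pt at the cathode and Cu²⁺/Cu at the anode, E°cell = +1.202 − (+0.339) = +0.863 V (n = 2).
From the Nernst equation, log Q = n(E° − E)/0.0592 = 2·(+0.863 − (+0.752))/0.0592 = 3.750.
For Pt²⁺(aq) + Cu(s) → Pt(s) + Cu²⁺(aq), the reaction quotient is Q = [Cu²⁺(aq)] / [Pt²⁺(aq)].
Substituting the known concentrations and solving, log [Cu²⁺(aq)] = 0.212 and [Cu²⁺(aq)] = 1.6 M.

1.6 M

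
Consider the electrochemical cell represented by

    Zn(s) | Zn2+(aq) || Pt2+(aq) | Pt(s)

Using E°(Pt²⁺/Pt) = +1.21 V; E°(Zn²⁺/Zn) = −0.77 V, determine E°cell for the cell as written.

By convention the left-hand electrode in cell notation is the anode (oxidation) and the right-hand electrode is the cathode (reduction).
E°cell = E°(right) − E°(left) = +1.21 − (−0.77) = +1.98 V.

+1.98 V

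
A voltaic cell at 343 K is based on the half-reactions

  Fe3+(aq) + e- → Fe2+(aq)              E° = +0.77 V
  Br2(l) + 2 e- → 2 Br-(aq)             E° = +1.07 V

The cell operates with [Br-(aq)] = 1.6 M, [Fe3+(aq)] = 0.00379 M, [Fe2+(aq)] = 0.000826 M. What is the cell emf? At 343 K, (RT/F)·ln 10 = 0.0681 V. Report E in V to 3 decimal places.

+0.241 V

Br₂/Br⁻ is reduced (cathode, E° = +1.07 V) and Fe³⁺/Fe²⁺ is oxidized (anode).
E°cell = E°cat − E°an = +1.07 − (+0.77) = +0.30 V; n = 2.
The balanced reaction is Br2(l) + 2 Fe2+(aq) → 2 Br-(aq) + 2 Fe3+(aq), so Q = ([Br-(aq)]^2·[Fe3+(aq)]^2) / [Fe2+(aq)]^2 = 53.9 and log Q = 1.732.
By the Nernst equation, E = +0.30 − (0.0681/2)·(1.732) = +0.241 V.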